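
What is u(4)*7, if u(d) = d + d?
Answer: 56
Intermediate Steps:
u(d) = 2*d
u(4)*7 = (2*4)*7 = 8*7 = 56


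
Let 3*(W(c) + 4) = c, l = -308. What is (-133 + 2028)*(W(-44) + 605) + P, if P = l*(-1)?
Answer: 3334229/3 ≈ 1.1114e+6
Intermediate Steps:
P = 308 (P = -308*(-1) = 308)
W(c) = -4 + c/3
(-133 + 2028)*(W(-44) + 605) + P = (-133 + 2028)*((-4 + (⅓)*(-44)) + 605) + 308 = 1895*((-4 - 44/3) + 605) + 308 = 1895*(-56/3 + 605) + 308 = 1895*(1759/3) + 308 = 3333305/3 + 308 = 3334229/3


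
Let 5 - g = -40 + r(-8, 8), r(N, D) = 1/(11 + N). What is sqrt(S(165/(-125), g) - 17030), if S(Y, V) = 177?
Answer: I*sqrt(16853) ≈ 129.82*I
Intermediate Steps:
g = 134/3 (g = 5 - (-40 + 1/(11 - 8)) = 5 - (-40 + 1/3) = 5 - 1*(-119/3) = 5 + 119/3 = 134/3 ≈ 44.667)
sqrt(S(165/(-125), g) - 17030) = sqrt(177 - 17030) = sqrt(-16853) = I*sqrt(16853)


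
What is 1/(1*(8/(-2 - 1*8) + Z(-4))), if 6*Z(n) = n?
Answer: -15/22 ≈ -0.68182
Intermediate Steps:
Z(n) = n/6
1/(1*(8/(-2 - 1*8) + Z(-4))) = 1/(1*(8/(-2 - 1*8) + (⅙)*(-4))) = 1/(1*(8/(-2 - 8) - ⅔)) = 1/(1*(8/(-10) - ⅔)) = 1/(1*(8*(-⅒) - ⅔)) = 1/(1*(-⅘ - ⅔)) = 1/(1*(-22/15)) = 1/(-22/15) = -15/22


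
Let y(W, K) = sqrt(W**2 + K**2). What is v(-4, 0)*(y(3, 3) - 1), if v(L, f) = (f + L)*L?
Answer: -16 + 48*sqrt(2) ≈ 51.882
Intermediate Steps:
v(L, f) = L*(L + f) (v(L, f) = (L + f)*L = L*(L + f))
y(W, K) = sqrt(K**2 + W**2)
v(-4, 0)*(y(3, 3) - 1) = (-4*(-4 + 0))*(sqrt(3**2 + 3**2) - 1) = (-4*(-4))*(sqrt(9 + 9) - 1) = 16*(sqrt(18) - 1) = 16*(3*sqrt(2) - 1) = 16*(-1 + 3*sqrt(2)) = -16 + 48*sqrt(2)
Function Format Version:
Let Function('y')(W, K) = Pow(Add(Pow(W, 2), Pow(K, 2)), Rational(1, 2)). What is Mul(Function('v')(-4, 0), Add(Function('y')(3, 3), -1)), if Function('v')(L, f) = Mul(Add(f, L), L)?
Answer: Add(-16, Mul(48, Pow(2, Rational(1, 2)))) ≈ 51.882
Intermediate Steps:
Function('v')(L, f) = Mul(L, Add(L, f)) (Function('v')(L, f) = Mul(Add(L, f), L) = Mul(L, Add(L, f)))
Function('y')(W, K) = Pow(Add(Pow(K, 2), Pow(W, 2)), Rational(1, 2))
Mul(Function('v')(-4, 0), Add(Function('y')(3, 3), -1)) = Mul(Mul(-4, Add(-4, 0)), Add(Pow(Add(Pow(3, 2), Pow(3, 2)), Rational(1, 2)), -1)) = Mul(Mul(-4, -4), Add(Pow(Add(9, 9), Rational(1, 2)), -1)) = Mul(16, Add(Pow(18, Rational(1, 2)), -1)) = Mul(16, Add(Mul(3, Pow(2, Rational(1, 2))), -1)) = Mul(16, Add(-1, Mul(3, Pow(2, Rational(1, 2))))) = Add(-16, Mul(48, Pow(2, Rational(1, 2))))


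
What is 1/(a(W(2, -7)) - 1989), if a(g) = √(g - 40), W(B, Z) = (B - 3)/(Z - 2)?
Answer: -17901/35605448 - 3*I*√359/35605448 ≈ -0.00050276 - 1.5964e-6*I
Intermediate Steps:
W(B, Z) = (-3 + B)/(-2 + Z)
a(g) = √(-40 + g)
1/(a(W(2, -7)) - 1989) = 1/(√(-40 + (-3 + 2)/(-2 - 7)) - 1989) = 1/(√(-40 - 1/(-9)) - 1989) = 1/(√(-40 - ⅑*(-1)) - 1989) = 1/(√(-40 + ⅑) - 1989) = 1/(√(-359/9) - 1989) = 1/(I*√359/3 - 1989) = 1/(-1989 + I*√359/3)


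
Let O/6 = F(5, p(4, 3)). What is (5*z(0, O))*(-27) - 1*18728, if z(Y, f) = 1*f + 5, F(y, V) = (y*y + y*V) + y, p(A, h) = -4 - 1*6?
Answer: -3203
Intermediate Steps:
p(A, h) = -10 (p(A, h) = -4 - 6 = -10)
F(y, V) = y + y² + V*y (F(y, V) = (y² + V*y) + y = y + y² + V*y)
O = -120 (O = 6*(5*(1 - 10 + 5)) = 6*(5*(-4)) = 6*(-20) = -120)
z(Y, f) = 5 + f (z(Y, f) = f + 5 = 5 + f)
(5*z(0, O))*(-27) - 1*18728 = (5*(5 - 120))*(-27) - 1*18728 = (5*(-115))*(-27) - 18728 = -575*(-27) - 18728 = 15525 - 18728 = -3203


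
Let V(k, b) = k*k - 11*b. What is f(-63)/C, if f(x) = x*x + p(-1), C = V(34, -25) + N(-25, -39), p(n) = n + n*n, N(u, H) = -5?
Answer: 3969/1426 ≈ 2.7833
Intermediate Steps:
V(k, b) = k² - 11*b
p(n) = n + n²
C = 1426 (C = (34² - 11*(-25)) - 5 = (1156 + 275) - 5 = 1431 - 5 = 1426)
f(x) = x² (f(x) = x*x - (1 - 1) = x² - 1*0 = x² + 0 = x²)
f(-63)/C = (-63)²/1426 = 3969*(1/1426) = 3969/1426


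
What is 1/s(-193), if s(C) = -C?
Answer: 1/193 ≈ 0.0051813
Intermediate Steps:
1/s(-193) = 1/(-1*(-193)) = 1/193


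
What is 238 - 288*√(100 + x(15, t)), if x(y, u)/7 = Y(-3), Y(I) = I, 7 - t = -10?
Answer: 238 - 288*√79 ≈ -2321.8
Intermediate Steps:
t = 17 (t = 7 - 1*(-10) = 7 + 10 = 17)
x(y, u) = -21 (x(y, u) = 7*(-3) = -21)
238 - 288*√(100 + x(15, t)) = 238 - 288*√(100 - 21) = 238 - 288*√79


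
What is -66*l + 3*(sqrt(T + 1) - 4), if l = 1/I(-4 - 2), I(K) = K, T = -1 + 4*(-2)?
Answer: -1 + 6*I*sqrt(2) ≈ -1.0 + 8.4853*I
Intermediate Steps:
T = -9 (T = -1 - 8 = -9)
l = -1/6 (l = 1/(-4 - 2) = 1/(-6) = -1/6 ≈ -0.16667)
-66*l + 3*(sqrt(T + 1) - 4) = -66*(-1/6) + 3*(sqrt(-9 + 1) - 4) = 11 + 3*(sqrt(-8) - 4) = 11 + 3*(2*I*sqrt(2) - 4) = 11 + 3*(-4 + 2*I*sqrt(2)) = 11 + (-12 + 6*I*sqrt(2)) = -1 + 6*I*sqrt(2)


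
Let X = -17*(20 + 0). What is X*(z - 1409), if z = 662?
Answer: 253980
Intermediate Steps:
X = -340 (X = -17*20 = -340)
X*(z - 1409) = -340*(662 - 1409) = -340*(-747) = 253980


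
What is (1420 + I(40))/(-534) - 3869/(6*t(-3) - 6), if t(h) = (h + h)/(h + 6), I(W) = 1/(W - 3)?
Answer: 6291497/29637 ≈ 212.29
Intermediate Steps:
I(W) = 1/(-3 + W)
t(h) = 2*h/(6 + h) (t(h) = (2*h)/(6 + h) = 2*h/(6 + h))
(1420 + I(40))/(-534) - 3869/(6*t(-3) - 6) = (1420 + 1/(-3 + 40))/(-534) - 3869/(6*(2*(-3)/(6 - 3)) - 6) = (1420 + 1/37)*(-1/534) - 3869/(6*(2*(-3)/3) - 6) = (1420 + 1/37)*(-1/534) - 3869/(6*(2*(-3)*(⅓)) - 6) = (52541/37)*(-1/534) - 3869/(6*(-2) - 6) = -52541/19758 - 3869/(-12 - 6) = -52541/19758 - 3869/(-18) = -52541/19758 - 3869*(-1/18) = -52541/19758 + 3869/18 = 6291497/29637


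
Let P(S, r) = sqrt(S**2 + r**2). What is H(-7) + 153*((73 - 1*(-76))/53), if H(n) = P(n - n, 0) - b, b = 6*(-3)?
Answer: 23751/53 ≈ 448.13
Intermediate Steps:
b = -18
H(n) = 18 (H(n) = sqrt((n - n)**2 + 0**2) - 1*(-18) = sqrt(0**2 + 0) + 18 = sqrt(0 + 0) + 18 = sqrt(0) + 18 = 0 + 18 = 18)
H(-7) + 153*((73 - 1*(-76))/53) = 18 + 153*((73 - 1*(-76))/53) = 18 + 153*((73 + 76)*(1/53)) = 18 + 153*(149*(1/53)) = 18 + 153*(149/53) = 18 + 22797/53 = 23751/53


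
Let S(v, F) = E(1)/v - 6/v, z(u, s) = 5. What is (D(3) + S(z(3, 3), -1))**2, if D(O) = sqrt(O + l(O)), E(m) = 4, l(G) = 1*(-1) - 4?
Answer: (-2 + 5*I*sqrt(2))**2/25 ≈ -1.84 - 1.1314*I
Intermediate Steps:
l(G) = -5 (l(G) = -1 - 4 = -5)
S(v, F) = -2/v (S(v, F) = 4/v - 6/v = -2/v)
D(O) = sqrt(-5 + O) (D(O) = sqrt(O - 5) = sqrt(-5 + O))
(D(3) + S(z(3, 3), -1))**2 = (sqrt(-5 + 3) - 2/5)**2 = (sqrt(-2) - 2*1/5)**2 = (I*sqrt(2) - 2/5)**2 = (-2/5 + I*sqrt(2))**2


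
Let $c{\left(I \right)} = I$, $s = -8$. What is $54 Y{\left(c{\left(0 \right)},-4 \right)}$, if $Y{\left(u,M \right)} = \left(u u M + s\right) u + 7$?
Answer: $378$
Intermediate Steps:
$Y{\left(u,M \right)} = 7 + u \left(-8 + M u^{2}\right)$ ($Y{\left(u,M \right)} = \left(u u M - 8\right) u + 7 = \left(u^{2} M - 8\right) u + 7 = \left(M u^{2} - 8\right) u + 7 = \left(-8 + M u^{2}\right) u + 7 = u \left(-8 + M u^{2}\right) + 7 = 7 + u \left(-8 + M u^{2}\right)$)
$54 Y{\left(c{\left(0 \right)},-4 \right)} = 54 \left(7 - 0 - 4 \cdot 0^{3}\right) = 54 \left(7 + 0 - 0\right) = 54 \left(7 + 0 + 0\right) = 54 \cdot 7 = 378$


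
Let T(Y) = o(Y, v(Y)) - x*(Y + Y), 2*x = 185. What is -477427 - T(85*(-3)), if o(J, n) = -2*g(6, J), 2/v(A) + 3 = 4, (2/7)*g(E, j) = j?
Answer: -526387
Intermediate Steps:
g(E, j) = 7*j/2
v(A) = 2 (v(A) = 2/(-3 + 4) = 2/1 = 2*1 = 2)
x = 185/2 (x = (1/2)*185 = 185/2 ≈ 92.500)
o(J, n) = -7*J
T(Y) = -192*Y (T(Y) = -7*Y - 185*(Y + Y)/2 = -7*Y - 185*2*Y/2 = -7*Y - 185*Y = -192*Y)
-477427 - T(85*(-3)) = -477427 - (-192)*85*(-3) = -477427 - (-192)*(-255) = -477427 - 1*48960 = -477427 - 48960 = -526387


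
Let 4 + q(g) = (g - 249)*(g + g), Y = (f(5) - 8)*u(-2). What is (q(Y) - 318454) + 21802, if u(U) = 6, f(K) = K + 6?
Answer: -304972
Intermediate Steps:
f(K) = 6 + K
Y = 18 (Y = ((6 + 5) - 8)*6 = (11 - 8)*6 = 3*6 = 18)
q(g) = -4 + 2*g*(-249 + g) (q(g) = -4 + (g - 249)*(g + g) = -4 + (-249 + g)*(2*g) = -4 + 2*g*(-249 + g))
(q(Y) - 318454) + 21802 = ((-4 - 498*18 + 2*18**2) - 318454) + 21802 = ((-4 - 8964 + 2*324) - 318454) + 21802 = ((-4 - 8964 + 648) - 318454) + 21802 = (-8320 - 318454) + 21802 = -326774 + 21802 = -304972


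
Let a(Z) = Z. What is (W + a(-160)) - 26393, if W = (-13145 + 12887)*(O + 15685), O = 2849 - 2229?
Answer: -4233243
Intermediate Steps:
O = 620
W = -4206690 (W = (-13145 + 12887)*(620 + 15685) = -258*16305 = -4206690)
(W + a(-160)) - 26393 = (-4206690 - 160) - 26393 = -4206850 - 26393 = -4233243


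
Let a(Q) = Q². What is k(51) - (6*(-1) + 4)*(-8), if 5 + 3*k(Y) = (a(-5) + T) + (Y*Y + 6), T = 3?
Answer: 2582/3 ≈ 860.67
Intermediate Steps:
k(Y) = 29/3 + Y²/3 (k(Y) = -5/3 + (((-5)² + 3) + (Y*Y + 6))/3 = -5/3 + ((25 + 3) + (Y² + 6))/3 = -5/3 + (28 + (6 + Y²))/3 = -5/3 + (34 + Y²)/3 = -5/3 + (34/3 + Y²/3) = 29/3 + Y²/3)
k(51) - (6*(-1) + 4)*(-8) = (29/3 + (⅓)*51²) - (6*(-1) + 4)*(-8) = (29/3 + (⅓)*2601) - (-6 + 4)*(-8) = (29/3 + 867) - (-2)*(-8) = 2630/3 - 1*16 = 2630/3 - 16 = 2582/3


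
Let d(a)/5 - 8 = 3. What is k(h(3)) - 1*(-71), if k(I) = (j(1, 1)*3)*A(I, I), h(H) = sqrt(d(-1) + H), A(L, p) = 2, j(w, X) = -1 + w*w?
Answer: 71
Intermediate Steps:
j(w, X) = -1 + w**2
d(a) = 55 (d(a) = 40 + 5*3 = 40 + 15 = 55)
h(H) = sqrt(55 + H)
k(I) = 0 (k(I) = ((-1 + 1**2)*3)*2 = ((-1 + 1)*3)*2 = (0*3)*2 = 0*2 = 0)
k(h(3)) - 1*(-71) = 0 - 1*(-71) = 0 + 71 = 71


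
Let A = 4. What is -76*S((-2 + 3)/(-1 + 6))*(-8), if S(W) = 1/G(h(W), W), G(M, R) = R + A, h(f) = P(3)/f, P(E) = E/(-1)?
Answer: 3040/21 ≈ 144.76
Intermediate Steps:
P(E) = -E (P(E) = E*(-1) = -E)
h(f) = -3/f (h(f) = (-1*3)/f = -3/f)
G(M, R) = 4 + R (G(M, R) = R + 4 = 4 + R)
S(W) = 1/(4 + W)
-76*S((-2 + 3)/(-1 + 6))*(-8) = -76/(4 + (-2 + 3)/(-1 + 6))*(-8) = -76/(4 + 1/5)*(-8) = -76/21/5*(-8) = -76*5/21*(-8) = -380/21*(-8) = 3040/21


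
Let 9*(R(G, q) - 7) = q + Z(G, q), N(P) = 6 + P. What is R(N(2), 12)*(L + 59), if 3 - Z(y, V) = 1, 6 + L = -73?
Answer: -1540/9 ≈ -171.11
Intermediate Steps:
L = -79 (L = -6 - 73 = -79)
Z(y, V) = 2 (Z(y, V) = 3 - 1*1 = 3 - 1 = 2)
R(G, q) = 65/9 + q/9 (R(G, q) = 7 + (q + 2)/9 = 7 + (2 + q)/9 = 7 + (2/9 + q/9) = 65/9 + q/9)
R(N(2), 12)*(L + 59) = (65/9 + (1/9)*12)*(-79 + 59) = (65/9 + 4/3)*(-20) = (77/9)*(-20) = -1540/9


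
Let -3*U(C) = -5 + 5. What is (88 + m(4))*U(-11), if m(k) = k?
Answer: 0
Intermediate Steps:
U(C) = 0 (U(C) = -(-5 + 5)/3 = -⅓*0 = 0)
(88 + m(4))*U(-11) = (88 + 4)*0 = 92*0 = 0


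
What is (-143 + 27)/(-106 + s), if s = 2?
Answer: 29/26 ≈ 1.1154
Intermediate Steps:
(-143 + 27)/(-106 + s) = (-143 + 27)/(-106 + 2) = -116/(-104) = -116*(-1/104) = 29/26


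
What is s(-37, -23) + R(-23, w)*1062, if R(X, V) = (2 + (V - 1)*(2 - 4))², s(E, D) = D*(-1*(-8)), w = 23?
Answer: 1873184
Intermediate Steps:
s(E, D) = 8*D (s(E, D) = D*8 = 8*D)
R(X, V) = (4 - 2*V)² (R(X, V) = (2 + (-1 + V)*(-2))² = (2 + (2 - 2*V))² = (4 - 2*V)²)
s(-37, -23) + R(-23, w)*1062 = 8*(-23) + (4*(-2 + 23)²)*1062 = -184 + (4*21²)*1062 = -184 + (4*441)*1062 = -184 + 1764*1062 = -184 + 1873368 = 1873184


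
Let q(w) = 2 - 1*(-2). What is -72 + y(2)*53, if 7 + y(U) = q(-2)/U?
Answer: -337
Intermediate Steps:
q(w) = 4 (q(w) = 2 + 2 = 4)
y(U) = -7 + 4/U
-72 + y(2)*53 = -72 + (-7 + 4/2)*53 = -72 + (-7 + 4*(½))*53 = -72 + (-7 + 2)*53 = -72 - 5*53 = -72 - 265 = -337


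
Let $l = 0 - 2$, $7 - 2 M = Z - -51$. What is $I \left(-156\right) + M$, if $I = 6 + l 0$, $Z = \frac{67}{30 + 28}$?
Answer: $- \frac{111195}{116} \approx -958.58$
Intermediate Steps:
$Z = \frac{67}{58} \approx 1.1552$
$M = - \frac{2619}{116}$ ($M = \frac{7}{2} - \frac{\frac{67}{58} - -51}{2} = \frac{7}{2} - \frac{\frac{67}{58} + 51}{2} = \frac{7}{2} - \frac{3025}{116} = - \frac{2619}{116} \approx -22.578$)
$l = -2$ ($l = 0 - 2 = -2$)
$I = 6$ ($I = 6 - 0 = 6 + 0 = 6$)
$I \left(-156\right) + M = 6 \left(-156\right) - \frac{2619}{116} = -936 - \frac{2619}{116} = - \frac{111195}{116}$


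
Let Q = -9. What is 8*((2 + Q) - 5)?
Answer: -96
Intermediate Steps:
8*((2 + Q) - 5) = 8*((2 - 9) - 5) = 8*(-7 - 5) = 8*(-12) = -96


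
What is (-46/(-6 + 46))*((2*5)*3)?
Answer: -69/2 ≈ -34.500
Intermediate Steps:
(-46/(-6 + 46))*((2*5)*3) = (-46/40)*(10*3) = ((1/40)*(-46))*30 = -23/20*30 = -69/2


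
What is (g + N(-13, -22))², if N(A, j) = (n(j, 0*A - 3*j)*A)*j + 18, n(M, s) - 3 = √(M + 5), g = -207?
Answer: -942971 + 382668*I*√17 ≈ -9.4297e+5 + 1.5778e+6*I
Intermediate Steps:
n(M, s) = 3 + √(5 + M) (n(M, s) = 3 + √(M + 5) = 3 + √(5 + M))
N(A, j) = 18 + A*j*(3 + √(5 + j)) (N(A, j) = ((3 + √(5 + j))*A)*j + 18 = (A*(3 + √(5 + j)))*j + 18 = A*j*(3 + √(5 + j)) + 18 = 18 + A*j*(3 + √(5 + j)))
(g + N(-13, -22))² = (-207 + (18 - 13*(-22)*(3 + √(5 - 22))))² = (-207 + (18 - 13*(-22)*(3 + √(-17))))² = (-207 + (18 - 13*(-22)*(3 + I*√17)))² = (-207 + (18 + (858 + 286*I*√17)))² = (-207 + (876 + 286*I*√17))² = (669 + 286*I*√17)²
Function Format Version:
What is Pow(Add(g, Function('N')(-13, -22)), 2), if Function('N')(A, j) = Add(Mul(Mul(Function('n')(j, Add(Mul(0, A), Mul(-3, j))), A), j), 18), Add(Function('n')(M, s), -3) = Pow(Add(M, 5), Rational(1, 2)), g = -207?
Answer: Add(-942971, Mul(382668, I, Pow(17, Rational(1, 2)))) ≈ Add(-9.4297e+5, Mul(1.5778e+6, I))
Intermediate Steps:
Function('n')(M, s) = Add(3, Pow(Add(5, M), Rational(1, 2))) (Function('n')(M, s) = Add(3, Pow(Add(M, 5), Rational(1, 2))) = Add(3, Pow(Add(5, M), Rational(1, 2))))
Function('N')(A, j) = Add(18, Mul(A, j, Add(3, Pow(Add(5, j), Rational(1, 2))))) (Function('N')(A, j) = Add(Mul(Mul(Add(3, Pow(Add(5, j), Rational(1, 2))), A), j), 18) = Add(Mul(Mul(A, Add(3, Pow(Add(5, j), Rational(1, 2)))), j), 18) = Add(Mul(A, j, Add(3, Pow(Add(5, j), Rational(1, 2)))), 18) = Add(18, Mul(A, j, Add(3, Pow(Add(5, j), Rational(1, 2))))))
Pow(Add(g, Function('N')(-13, -22)), 2) = Pow(Add(-207, Add(18, Mul(-13, -22, Add(3, Pow(Add(5, -22), Rational(1, 2)))))), 2) = Pow(Add(-207, Add(18, Mul(-13, -22, Add(3, Pow(-17, Rational(1, 2)))))), 2) = Pow(Add(-207, Add(18, Mul(-13, -22, Add(3, Mul(I, Pow(17, Rational(1, 2))))))), 2) = Pow(Add(-207, Add(18, Add(858, Mul(286, I, Pow(17, Rational(1, 2)))))), 2) = Pow(Add(-207, Add(876, Mul(286, I, Pow(17, Rational(1, 2))))), 2) = Pow(Add(669, Mul(286, I, Pow(17, Rational(1, 2)))), 2)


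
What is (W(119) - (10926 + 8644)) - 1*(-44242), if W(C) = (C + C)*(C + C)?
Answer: 81316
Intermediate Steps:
W(C) = 4*C² (W(C) = (2*C)*(2*C) = 4*C²)
(W(119) - (10926 + 8644)) - 1*(-44242) = (4*119² - (10926 + 8644)) - 1*(-44242) = (4*14161 - 1*19570) + 44242 = (56644 - 19570) + 44242 = 37074 + 44242 = 81316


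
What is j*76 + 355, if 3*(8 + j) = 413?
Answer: 30629/3 ≈ 10210.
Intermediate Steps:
j = 389/3 (j = -8 + (⅓)*413 = -8 + 413/3 = 389/3 ≈ 129.67)
j*76 + 355 = (389/3)*76 + 355 = 29564/3 + 355 = 30629/3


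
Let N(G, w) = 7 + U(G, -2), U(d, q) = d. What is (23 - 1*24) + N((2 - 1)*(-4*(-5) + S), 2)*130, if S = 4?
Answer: 4029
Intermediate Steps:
N(G, w) = 7 + G
(23 - 1*24) + N((2 - 1)*(-4*(-5) + S), 2)*130 = (23 - 1*24) + (7 + (2 - 1)*(-4*(-5) + 4))*130 = (23 - 24) + (7 + 1*(20 + 4))*130 = -1 + (7 + 1*24)*130 = -1 + (7 + 24)*130 = -1 + 31*130 = -1 + 4030 = 4029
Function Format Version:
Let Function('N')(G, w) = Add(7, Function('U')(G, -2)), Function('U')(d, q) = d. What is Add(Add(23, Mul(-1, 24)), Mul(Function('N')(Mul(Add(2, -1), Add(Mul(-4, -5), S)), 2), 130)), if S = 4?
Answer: 4029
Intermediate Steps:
Function('N')(G, w) = Add(7, G)
Add(Add(23, Mul(-1, 24)), Mul(Function('N')(Mul(Add(2, -1), Add(Mul(-4, -5), S)), 2), 130)) = Add(Add(23, Mul(-1, 24)), Mul(Add(7, Mul(Add(2, -1), Add(Mul(-4, -5), 4))), 130)) = Add(Add(23, -24), Mul(Add(7, Mul(1, Add(20, 4))), 130)) = Add(-1, Mul(Add(7, Mul(1, 24)), 130)) = Add(-1, Mul(Add(7, 24), 130)) = Add(-1, Mul(31, 130)) = Add(-1, 4030) = 4029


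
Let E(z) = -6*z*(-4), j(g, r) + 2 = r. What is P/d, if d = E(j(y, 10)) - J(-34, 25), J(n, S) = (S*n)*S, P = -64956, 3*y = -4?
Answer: -32478/10721 ≈ -3.0294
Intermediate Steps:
y = -4/3 (y = (⅓)*(-4) = -4/3 ≈ -1.3333)
J(n, S) = n*S²
j(g, r) = -2 + r
E(z) = 24*z
d = 21442 (d = 24*(-2 + 10) - (-34)*25² = 24*8 - (-34)*625 = 192 - 1*(-21250) = 192 + 21250 = 21442)
P/d = -64956/21442 = -64956*1/21442 = -32478/10721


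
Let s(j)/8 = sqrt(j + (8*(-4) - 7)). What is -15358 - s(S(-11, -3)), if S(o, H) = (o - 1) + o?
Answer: -15358 - 8*I*sqrt(62) ≈ -15358.0 - 62.992*I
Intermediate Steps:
S(o, H) = -1 + 2*o (S(o, H) = (-1 + o) + o = -1 + 2*o)
s(j) = 8*sqrt(-39 + j) (s(j) = 8*sqrt(j + (8*(-4) - 7)) = 8*sqrt(j + (-32 - 7)) = 8*sqrt(j - 39) = 8*sqrt(-39 + j))
-15358 - s(S(-11, -3)) = -15358 - 8*sqrt(-39 + (-1 + 2*(-11))) = -15358 - 8*sqrt(-39 + (-1 - 22)) = -15358 - 8*sqrt(-39 - 23) = -15358 - 8*sqrt(-62) = -15358 - 8*I*sqrt(62)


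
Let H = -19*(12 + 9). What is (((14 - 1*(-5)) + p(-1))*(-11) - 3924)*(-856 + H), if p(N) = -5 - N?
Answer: 5131695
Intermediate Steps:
H = -399 (H = -19*21 = -399)
(((14 - 1*(-5)) + p(-1))*(-11) - 3924)*(-856 + H) = (((14 - 1*(-5)) + (-5 - 1*(-1)))*(-11) - 3924)*(-856 - 399) = (((14 + 5) + (-5 + 1))*(-11) - 3924)*(-1255) = ((19 - 4)*(-11) - 3924)*(-1255) = (15*(-11) - 3924)*(-1255) = (-165 - 3924)*(-1255) = -4089*(-1255) = 5131695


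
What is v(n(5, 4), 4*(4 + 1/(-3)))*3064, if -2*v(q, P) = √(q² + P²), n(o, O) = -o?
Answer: -1532*√2161/3 ≈ -23739.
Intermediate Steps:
v(q, P) = -√(P² + q²)/2 (v(q, P) = -√(q² + P²)/2 = -√(P² + q²)/2)
v(n(5, 4), 4*(4 + 1/(-3)))*3064 = -√((4*(4 + 1/(-3)))² + (-1*5)²)/2*3064 = -√((4*(4 + 1*(-⅓)))² + (-5)²)/2*3064 = -√((4*(4 - ⅓))² + 25)/2*3064 = -√((4*(11/3))² + 25)/2*3064 = -√((44/3)² + 25)/2*3064 = -√(1936/9 + 25)/2*3064 = -√2161/6*3064 = -1532*√2161/3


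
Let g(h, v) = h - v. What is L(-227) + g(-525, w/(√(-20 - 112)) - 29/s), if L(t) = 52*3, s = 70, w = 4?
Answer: -25801/70 + 2*I*√33/33 ≈ -368.59 + 0.34816*I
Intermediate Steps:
L(t) = 156
L(-227) + g(-525, w/(√(-20 - 112)) - 29/s) = 156 + (-525 - (4/(√(-20 - 112)) - 29/70)) = 156 + (-525 - (4/(√(-132)) - 29*1/70)) = 156 + (-525 - (4/((2*I*√33)) - 29/70)) = 156 + (-525 - (4*(-I*√33/66) - 29/70)) = 156 + (-525 - (-2*I*√33/33 - 29/70)) = 156 + (-525 - (-29/70 - 2*I*√33/33)) = 156 + (-525 + (29/70 + 2*I*√33/33)) = 156 + (-36721/70 + 2*I*√33/33) = -25801/70 + 2*I*√33/33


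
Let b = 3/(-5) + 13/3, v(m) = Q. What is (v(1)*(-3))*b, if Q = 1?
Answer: -56/5 ≈ -11.200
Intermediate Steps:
v(m) = 1
b = 56/15 (b = 3*(-⅕) + 13*(⅓) = -⅗ + 13/3 = 56/15 ≈ 3.7333)
(v(1)*(-3))*b = (1*(-3))*(56/15) = -3*56/15 = -56/5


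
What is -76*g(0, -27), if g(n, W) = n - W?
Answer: -2052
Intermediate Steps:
-76*g(0, -27) = -76*(0 - 1*(-27)) = -76*(0 + 27) = -76*27 = -2052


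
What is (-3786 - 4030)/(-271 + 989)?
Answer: -3908/359 ≈ -10.886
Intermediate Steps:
(-3786 - 4030)/(-271 + 989) = -7816/718 = -7816*1/718 = -3908/359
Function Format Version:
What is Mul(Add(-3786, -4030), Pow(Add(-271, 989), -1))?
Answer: Rational(-3908, 359) ≈ -10.886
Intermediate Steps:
Mul(Add(-3786, -4030), Pow(Add(-271, 989), -1)) = Mul(-7816, Pow(718, -1)) = Mul(-7816, Rational(1, 718)) = Rational(-3908, 359)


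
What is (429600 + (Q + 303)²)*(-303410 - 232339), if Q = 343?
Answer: -453734400084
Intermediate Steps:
(429600 + (Q + 303)²)*(-303410 - 232339) = (429600 + (343 + 303)²)*(-303410 - 232339) = (429600 + 646²)*(-535749) = (429600 + 417316)*(-535749) = 846916*(-535749) = -453734400084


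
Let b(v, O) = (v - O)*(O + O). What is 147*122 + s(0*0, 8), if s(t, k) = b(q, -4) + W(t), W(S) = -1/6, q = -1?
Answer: 107459/6 ≈ 17910.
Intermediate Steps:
b(v, O) = 2*O*(v - O) (b(v, O) = (v - O)*(2*O) = 2*O*(v - O))
W(S) = -1/6 (W(S) = -1*1/6 = -1/6)
s(t, k) = -145/6 (s(t, k) = 2*(-4)*(-1 - 1*(-4)) - 1/6 = 2*(-4)*(-1 + 4) - 1/6 = 2*(-4)*3 - 1/6 = -24 - 1/6 = -145/6)
147*122 + s(0*0, 8) = 147*122 - 145/6 = 17934 - 145/6 = 107459/6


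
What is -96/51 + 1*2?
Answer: 2/17 ≈ 0.11765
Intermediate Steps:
-96/51 + 1*2 = -96/51 + 2 = -12*8/51 + 2 = -32/17 + 2 = 2/17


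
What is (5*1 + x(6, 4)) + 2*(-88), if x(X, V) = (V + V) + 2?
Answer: -161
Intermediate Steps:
x(X, V) = 2 + 2*V (x(X, V) = 2*V + 2 = 2 + 2*V)
(5*1 + x(6, 4)) + 2*(-88) = (5*1 + (2 + 2*4)) + 2*(-88) = (5 + (2 + 8)) - 176 = (5 + 10) - 176 = 15 - 176 = -161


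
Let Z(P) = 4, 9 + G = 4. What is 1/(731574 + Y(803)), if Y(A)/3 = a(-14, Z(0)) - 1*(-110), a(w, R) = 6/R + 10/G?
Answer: 2/1463805 ≈ 1.3663e-6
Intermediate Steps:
G = -5 (G = -9 + 4 = -5)
a(w, R) = -2 + 6/R (a(w, R) = 6/R + 10/(-5) = 6/R + 10*(-⅕) = 6/R - 2 = -2 + 6/R)
Y(A) = 657/2 (Y(A) = 3*((-2 + 6/4) - 1*(-110)) = 3*((-2 + 6*(¼)) + 110) = 3*((-2 + 3/2) + 110) = 3*(-½ + 110) = 3*(219/2) = 657/2)
1/(731574 + Y(803)) = 1/(731574 + 657/2) = 1/(1463805/2) = 2/1463805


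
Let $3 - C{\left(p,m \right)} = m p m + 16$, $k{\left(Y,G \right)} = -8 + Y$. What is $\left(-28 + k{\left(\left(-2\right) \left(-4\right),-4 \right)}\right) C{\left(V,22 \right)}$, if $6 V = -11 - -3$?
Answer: $- \frac{53116}{3} \approx -17705.0$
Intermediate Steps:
$V = - \frac{4}{3}$ ($V = \frac{-11 - -3}{6} = \frac{-11 + 3}{6} = \frac{1}{6} \left(-8\right) = - \frac{4}{3} \approx -1.3333$)
$C{\left(p,m \right)} = -13 - p m^{2}$ ($C{\left(p,m \right)} = 3 - \left(m p m + 16\right) = 3 - \left(p m^{2} + 16\right) = 3 - \left(16 + p m^{2}\right) = -13 - p m^{2}$)
$\left(-28 + k{\left(\left(-2\right) \left(-4\right),-4 \right)}\right) C{\left(V,22 \right)} = \left(-28 - 0\right) \left(-13 - - \frac{4 \cdot 22^{2}}{3}\right) = \left(-28 + \left(-8 + 8\right)\right) \left(-13 - \left(- \frac{4}{3}\right) 484\right) = \left(-28 + 0\right) \left(-13 + \frac{1936}{3}\right) = \left(-28\right) \frac{1897}{3} = - \frac{53116}{3}$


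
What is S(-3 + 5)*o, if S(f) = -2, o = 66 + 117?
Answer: -366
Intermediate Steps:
o = 183
S(-3 + 5)*o = -2*183 = -366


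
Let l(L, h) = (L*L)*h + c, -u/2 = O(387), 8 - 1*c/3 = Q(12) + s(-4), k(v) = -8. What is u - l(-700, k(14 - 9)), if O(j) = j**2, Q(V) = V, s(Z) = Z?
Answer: 3620462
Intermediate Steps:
c = 0 (c = 24 - 3*(12 - 4) = 24 - 3*8 = 24 - 24 = 0)
u = -299538 (u = -2*387**2 = -2*149769 = -299538)
l(L, h) = h*L**2 (l(L, h) = (L*L)*h + 0 = L**2*h + 0 = h*L**2 + 0 = h*L**2)
u - l(-700, k(14 - 9)) = -299538 - (-8)*(-700)**2 = -299538 - (-8)*490000 = -299538 - 1*(-3920000) = -299538 + 3920000 = 3620462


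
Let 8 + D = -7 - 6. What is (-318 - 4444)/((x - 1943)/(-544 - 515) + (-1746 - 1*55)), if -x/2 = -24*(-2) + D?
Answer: 2521479/952631 ≈ 2.6469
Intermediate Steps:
D = -21 (D = -8 + (-7 - 6) = -8 - 13 = -21)
x = -54 (x = -2*(-24*(-2) - 21) = -2*(48 - 21) = -2*27 = -54)
(-318 - 4444)/((x - 1943)/(-544 - 515) + (-1746 - 1*55)) = (-318 - 4444)/((-54 - 1943)/(-544 - 515) + (-1746 - 1*55)) = -4762/(-1997/(-1059) + (-1746 - 55)) = -4762/(-1997*(-1/1059) - 1801) = -4762/(1997/1059 - 1801) = -4762/(-1905262/1059) = -4762*(-1059/1905262) = 2521479/952631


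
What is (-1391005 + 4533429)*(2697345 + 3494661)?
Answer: 19457908262544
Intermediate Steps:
(-1391005 + 4533429)*(2697345 + 3494661) = 3142424*6192006 = 19457908262544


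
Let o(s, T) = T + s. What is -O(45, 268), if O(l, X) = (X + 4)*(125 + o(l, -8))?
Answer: -44064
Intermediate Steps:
O(l, X) = (4 + X)*(117 + l) (O(l, X) = (X + 4)*(125 + (-8 + l)) = (4 + X)*(117 + l))
-O(45, 268) = -(468 + 4*45 + 117*268 + 268*45) = -(468 + 180 + 31356 + 12060) = -1*44064 = -44064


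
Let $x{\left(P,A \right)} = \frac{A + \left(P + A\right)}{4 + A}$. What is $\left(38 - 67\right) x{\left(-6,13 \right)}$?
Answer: $- \frac{580}{17} \approx -34.118$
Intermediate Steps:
$x{\left(P,A \right)} = \frac{P + 2 A}{4 + A}$ ($x{\left(P,A \right)} = \frac{A + \left(A + P\right)}{4 + A} = \frac{P + 2 A}{4 + A}$)
$\left(38 - 67\right) x{\left(-6,13 \right)} = \left(38 - 67\right) \frac{-6 + 2 \cdot 13}{4 + 13} = - 29 \frac{-6 + 26}{17} = - 29 \cdot \frac{1}{17} \cdot 20 = \left(-29\right) \frac{20}{17} = - \frac{580}{17}$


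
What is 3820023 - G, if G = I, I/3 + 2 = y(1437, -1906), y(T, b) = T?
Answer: 3815718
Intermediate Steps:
I = 4305 (I = -6 + 3*1437 = -6 + 4311 = 4305)
G = 4305
3820023 - G = 3820023 - 1*4305 = 3820023 - 4305 = 3815718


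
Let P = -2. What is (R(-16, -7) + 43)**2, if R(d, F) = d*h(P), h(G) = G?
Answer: 5625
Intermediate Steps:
R(d, F) = -2*d (R(d, F) = d*(-2) = -2*d)
(R(-16, -7) + 43)**2 = (-2*(-16) + 43)**2 = (32 + 43)**2 = 75**2 = 5625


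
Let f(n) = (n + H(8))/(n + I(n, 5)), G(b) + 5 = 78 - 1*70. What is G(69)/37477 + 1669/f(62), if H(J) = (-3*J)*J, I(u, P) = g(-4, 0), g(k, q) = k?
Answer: -1813924082/2436005 ≈ -744.63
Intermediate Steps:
G(b) = 3 (G(b) = -5 + (78 - 1*70) = -5 + (78 - 70) = -5 + 8 = 3)
I(u, P) = -4
H(J) = -3*J²
f(n) = (-192 + n)/(-4 + n) (f(n) = (n - 3*8²)/(n - 4) = (n - 3*64)/(-4 + n) = (n - 192)/(-4 + n) = (-192 + n)/(-4 + n))
G(69)/37477 + 1669/f(62) = 3/37477 + 1669/(((-192 + 62)/(-4 + 62))) = 3*(1/37477) + 1669/((-130/58)) = 3/37477 + 1669/(((1/58)*(-130))) = 3/37477 + 1669/(-65/29) = 3/37477 + 1669*(-29/65) = 3/37477 - 48401/65 = -1813924082/2436005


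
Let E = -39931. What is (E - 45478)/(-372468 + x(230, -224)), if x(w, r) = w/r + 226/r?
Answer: 2391452/10429161 ≈ 0.22930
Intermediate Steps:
x(w, r) = 226/r + w/r
(E - 45478)/(-372468 + x(230, -224)) = (-39931 - 45478)/(-372468 + (226 + 230)/(-224)) = -85409/(-372468 - 1/224*456) = -85409/(-372468 - 57/28) = -85409/(-10429161/28) = -85409*(-28/10429161) = 2391452/10429161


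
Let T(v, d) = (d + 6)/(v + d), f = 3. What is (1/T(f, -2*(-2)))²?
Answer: 49/100 ≈ 0.49000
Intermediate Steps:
T(v, d) = (6 + d)/(d + v)
(1/T(f, -2*(-2)))² = (1/((6 - 2*(-2))/(-2*(-2) + 3)))² = (1/((6 + 4)/(4 + 3)))² = (1/(10/7))² = (7/10)² = 49/100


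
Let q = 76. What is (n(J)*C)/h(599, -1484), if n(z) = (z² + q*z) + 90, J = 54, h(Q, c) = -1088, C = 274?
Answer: -487035/272 ≈ -1790.6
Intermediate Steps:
n(z) = 90 + z² + 76*z (n(z) = (z² + 76*z) + 90 = 90 + z² + 76*z)
(n(J)*C)/h(599, -1484) = ((90 + 54² + 76*54)*274)/(-1088) = ((90 + 2916 + 4104)*274)*(-1/1088) = (7110*274)*(-1/1088) = 1948140*(-1/1088) = -487035/272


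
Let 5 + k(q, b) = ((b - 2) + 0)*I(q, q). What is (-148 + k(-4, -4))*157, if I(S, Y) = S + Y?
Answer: -16485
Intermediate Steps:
k(q, b) = -5 + 2*q*(-2 + b) (k(q, b) = -5 + ((b - 2) + 0)*(q + q) = -5 + ((-2 + b) + 0)*(2*q) = -5 + (-2 + b)*(2*q) = -5 + 2*q*(-2 + b))
(-148 + k(-4, -4))*157 = (-148 + (-5 - 4*(-4) + 2*(-4)*(-4)))*157 = (-148 + (-5 + 16 + 32))*157 = (-148 + 43)*157 = -105*157 = -16485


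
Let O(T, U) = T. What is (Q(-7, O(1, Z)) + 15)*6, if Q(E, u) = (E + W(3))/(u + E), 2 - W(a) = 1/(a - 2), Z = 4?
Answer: 96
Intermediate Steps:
W(a) = 2 - 1/(-2 + a) (W(a) = 2 - 1/(a - 2) = 2 - 1/(-2 + a))
Q(E, u) = (1 + E)/(E + u) (Q(E, u) = (E + (-5 + 2*3)/(-2 + 3))/(u + E) = (E + (-5 + 6)/1)/(E + u) = (E + 1*1)/(E + u) = (E + 1)/(E + u) = (1 + E)/(E + u))
(Q(-7, O(1, Z)) + 15)*6 = ((1 - 7)/(-7 + 1) + 15)*6 = (-6/(-6) + 15)*6 = (-1/6*(-6) + 15)*6 = (1 + 15)*6 = 16*6 = 96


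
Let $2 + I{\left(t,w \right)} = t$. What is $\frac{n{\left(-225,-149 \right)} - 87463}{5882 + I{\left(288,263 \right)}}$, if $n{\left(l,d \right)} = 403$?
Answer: $- \frac{7255}{514} \approx -14.115$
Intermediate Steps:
$I{\left(t,w \right)} = -2 + t$
$\frac{n{\left(-225,-149 \right)} - 87463}{5882 + I{\left(288,263 \right)}} = \frac{403 - 87463}{5882 + \left(-2 + 288\right)} = - \frac{87060}{5882 + 286} = - \frac{87060}{6168} = \left(-87060\right) \frac{1}{6168} = - \frac{7255}{514}$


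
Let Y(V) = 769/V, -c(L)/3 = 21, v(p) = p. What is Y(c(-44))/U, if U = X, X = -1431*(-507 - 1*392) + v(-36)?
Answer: -769/81045279 ≈ -9.4885e-6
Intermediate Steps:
c(L) = -63 (c(L) = -3*21 = -63)
X = 1286433 (X = -1431*(-507 - 1*392) - 36 = -1431*(-507 - 392) - 36 = -1431*(-899) - 36 = 1286469 - 36 = 1286433)
U = 1286433
Y(c(-44))/U = (769/(-63))/1286433 = (769*(-1/63))*(1/1286433) = -769/63*1/1286433 = -769/81045279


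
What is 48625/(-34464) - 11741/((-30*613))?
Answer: -81595321/105632160 ≈ -0.77245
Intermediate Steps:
48625/(-34464) - 11741/((-30*613)) = 48625*(-1/34464) - 11741/(-18390) = -48625/34464 - 11741*(-1/18390) = -48625/34464 + 11741/18390 = -81595321/105632160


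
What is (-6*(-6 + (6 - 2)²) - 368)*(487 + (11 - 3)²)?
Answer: -235828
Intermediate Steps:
(-6*(-6 + (6 - 2)²) - 368)*(487 + (11 - 3)²) = (-6*(-6 + 4²) - 368)*(487 + 8²) = (-6*(-6 + 16) - 368)*(487 + 64) = (-6*10 - 368)*551 = (-60 - 368)*551 = -428*551 = -235828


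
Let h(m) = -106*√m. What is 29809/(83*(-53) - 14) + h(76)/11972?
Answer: -29809/4413 - 53*√19/2993 ≈ -6.8320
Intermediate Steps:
29809/(83*(-53) - 14) + h(76)/11972 = 29809/(83*(-53) - 14) - 212*√19/11972 = 29809/(-4399 - 14) - 212*√19*(1/11972) = 29809/(-4413) - 212*√19*(1/11972) = 29809*(-1/4413) - 53*√19/2993 = -29809/4413 - 53*√19/2993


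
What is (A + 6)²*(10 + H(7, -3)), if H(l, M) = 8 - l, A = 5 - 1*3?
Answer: 704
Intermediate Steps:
A = 2 (A = 5 - 3 = 2)
(A + 6)²*(10 + H(7, -3)) = (2 + 6)²*(10 + (8 - 1*7)) = 8²*(10 + (8 - 7)) = 64*(10 + 1) = 64*11 = 704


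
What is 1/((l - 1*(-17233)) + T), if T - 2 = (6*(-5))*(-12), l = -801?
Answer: 1/16794 ≈ 5.9545e-5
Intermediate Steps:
T = 362 (T = 2 + (6*(-5))*(-12) = 2 - 30*(-12) = 2 + 360 = 362)
1/((l - 1*(-17233)) + T) = 1/((-801 - 1*(-17233)) + 362) = 1/((-801 + 17233) + 362) = 1/(16432 + 362) = 1/16794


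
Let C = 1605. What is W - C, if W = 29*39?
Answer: -474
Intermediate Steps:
W = 1131
W - C = 1131 - 1*1605 = 1131 - 1605 = -474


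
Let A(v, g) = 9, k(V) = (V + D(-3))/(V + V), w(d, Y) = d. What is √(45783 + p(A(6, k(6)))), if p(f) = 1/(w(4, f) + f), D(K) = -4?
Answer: 2*√1934335/13 ≈ 213.97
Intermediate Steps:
k(V) = (-4 + V)/(2*V) (k(V) = (V - 4)/(V + V) = (-4 + V)/((2*V)) = (-4 + V)*(1/(2*V)) = (-4 + V)/(2*V))
p(f) = 1/(4 + f)
√(45783 + p(A(6, k(6)))) = √(45783 + 1/(4 + 9)) = √(45783 + 1/13) = √(595180/13) = 2*√1934335/13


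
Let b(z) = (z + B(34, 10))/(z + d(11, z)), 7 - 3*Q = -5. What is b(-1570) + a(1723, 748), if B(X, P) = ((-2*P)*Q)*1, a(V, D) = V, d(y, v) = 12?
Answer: 1343042/779 ≈ 1724.1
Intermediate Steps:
Q = 4 (Q = 7/3 - ⅓*(-5) = 7/3 + 5/3 = 4)
B(X, P) = -8*P (B(X, P) = (-2*P*4)*1 = -8*P*1 = -8*P)
b(z) = (-80 + z)/(12 + z) (b(z) = (z - 8*10)/(z + 12) = (z - 80)/(12 + z) = (-80 + z)/(12 + z))
b(-1570) + a(1723, 748) = (-80 - 1570)/(12 - 1570) + 1723 = -1650/(-1558) + 1723 = -1/1558*(-1650) + 1723 = 825/779 + 1723 = 1343042/779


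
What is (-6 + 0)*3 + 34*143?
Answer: 4844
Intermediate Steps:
(-6 + 0)*3 + 34*143 = -6*3 + 4862 = -18 + 4862 = 4844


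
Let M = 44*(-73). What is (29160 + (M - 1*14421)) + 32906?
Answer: 44433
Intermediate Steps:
M = -3212
(29160 + (M - 1*14421)) + 32906 = (29160 + (-3212 - 1*14421)) + 32906 = (29160 + (-3212 - 14421)) + 32906 = (29160 - 17633) + 32906 = 11527 + 32906 = 44433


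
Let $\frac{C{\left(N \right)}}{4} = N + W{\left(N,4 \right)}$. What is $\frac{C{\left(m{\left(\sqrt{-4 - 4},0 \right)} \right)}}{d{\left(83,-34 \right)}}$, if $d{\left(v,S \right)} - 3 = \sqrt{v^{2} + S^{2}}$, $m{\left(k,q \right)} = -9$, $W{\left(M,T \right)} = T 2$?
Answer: $\frac{3}{2009} - \frac{\sqrt{8045}}{2009} \approx -0.043153$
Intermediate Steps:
$W{\left(M,T \right)} = 2 T$
$C{\left(N \right)} = 32 + 4 N$ ($C{\left(N \right)} = 4 \left(N + 2 \cdot 4\right) = 4 \left(N + 8\right) = 4 \left(8 + N\right) = 32 + 4 N$)
$d{\left(v,S \right)} = 3 + \sqrt{S^{2} + v^{2}}$ ($d{\left(v,S \right)} = 3 + \sqrt{v^{2} + S^{2}} = 3 + \sqrt{S^{2} + v^{2}}$)
$\frac{C{\left(m{\left(\sqrt{-4 - 4},0 \right)} \right)}}{d{\left(83,-34 \right)}} = \frac{32 + 4 \left(-9\right)}{3 + \sqrt{\left(-34\right)^{2} + 83^{2}}} = \frac{32 - 36}{3 + \sqrt{1156 + 6889}} = - \frac{4}{3 + \sqrt{8045}}$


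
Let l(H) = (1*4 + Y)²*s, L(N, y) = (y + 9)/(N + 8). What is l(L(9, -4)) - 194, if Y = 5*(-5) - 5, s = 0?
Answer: -194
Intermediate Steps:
L(N, y) = (9 + y)/(8 + N)
Y = -30 (Y = -25 - 5 = -30)
l(H) = 0 (l(H) = (1*4 - 30)²*0 = (4 - 30)²*0 = (-26)²*0 = 676*0 = 0)
l(L(9, -4)) - 194 = 0 - 194 = -194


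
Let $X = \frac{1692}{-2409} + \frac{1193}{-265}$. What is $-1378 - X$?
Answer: $- \frac{292124071}{212795} \approx -1372.8$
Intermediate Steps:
$X = - \frac{1107439}{212795}$ ($X = 1692 \left(- \frac{1}{2409}\right) + 1193 \left(- \frac{1}{265}\right) = - \frac{564}{803} - \frac{1193}{265} = - \frac{1107439}{212795} \approx -5.2043$)
$-1378 - X = -1378 - - \frac{1107439}{212795} = -1378 + \frac{1107439}{212795} = - \frac{292124071}{212795}$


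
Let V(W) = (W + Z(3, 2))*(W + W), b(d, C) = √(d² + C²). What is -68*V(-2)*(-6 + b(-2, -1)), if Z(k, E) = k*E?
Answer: -6528 + 1088*√5 ≈ -4095.2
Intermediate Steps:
Z(k, E) = E*k
b(d, C) = √(C² + d²)
V(W) = 2*W*(6 + W) (V(W) = (W + 2*3)*(W + W) = (W + 6)*(2*W) = (6 + W)*(2*W) = 2*W*(6 + W))
-68*V(-2)*(-6 + b(-2, -1)) = -68*2*(-2)*(6 - 2)*(-6 + √((-1)² + (-2)²)) = -68*2*(-2)*4*(-6 + √(1 + 4)) = -(-1088)*(-6 + √5) = -68*(96 - 16*√5) = -6528 + 1088*√5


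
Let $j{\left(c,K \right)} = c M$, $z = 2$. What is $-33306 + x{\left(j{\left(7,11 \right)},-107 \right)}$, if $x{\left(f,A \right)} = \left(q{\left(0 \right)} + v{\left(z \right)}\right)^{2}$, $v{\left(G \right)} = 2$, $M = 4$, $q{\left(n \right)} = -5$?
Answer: $-33297$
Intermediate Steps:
$j{\left(c,K \right)} = 4 c$ ($j{\left(c,K \right)} = c 4 = 4 c$)
$x{\left(f,A \right)} = 9$ ($x{\left(f,A \right)} = \left(-5 + 2\right)^{2} = \left(-3\right)^{2} = 9$)
$-33306 + x{\left(j{\left(7,11 \right)},-107 \right)} = -33306 + 9 = -33297$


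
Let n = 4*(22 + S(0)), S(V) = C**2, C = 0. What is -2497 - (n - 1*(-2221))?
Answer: -4806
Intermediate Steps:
S(V) = 0 (S(V) = 0**2 = 0)
n = 88 (n = 4*(22 + 0) = 4*22 = 88)
-2497 - (n - 1*(-2221)) = -2497 - (88 - 1*(-2221)) = -2497 - (88 + 2221) = -2497 - 1*2309 = -2497 - 2309 = -4806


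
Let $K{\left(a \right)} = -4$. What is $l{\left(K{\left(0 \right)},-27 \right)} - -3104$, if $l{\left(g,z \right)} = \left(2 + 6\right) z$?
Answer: $2888$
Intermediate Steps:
$l{\left(g,z \right)} = 8 z$
$l{\left(K{\left(0 \right)},-27 \right)} - -3104 = 8 \left(-27\right) - -3104 = -216 + 3104 = 2888$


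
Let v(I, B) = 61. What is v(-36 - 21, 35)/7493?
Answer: 61/7493 ≈ 0.0081409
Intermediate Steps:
v(-36 - 21, 35)/7493 = 61/7493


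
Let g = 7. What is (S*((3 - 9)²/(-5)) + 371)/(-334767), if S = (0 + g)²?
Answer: -91/1673835 ≈ -5.4366e-5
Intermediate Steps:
S = 49 (S = (0 + 7)² = 7² = 49)
(S*((3 - 9)²/(-5)) + 371)/(-334767) = (49*((3 - 9)²/(-5)) + 371)/(-334767) = (49*((-6)²*(-⅕)) + 371)*(-1/334767) = (49*(36*(-⅕)) + 371)*(-1/334767) = (49*(-36/5) + 371)*(-1/334767) = (-1764/5 + 371)*(-1/334767) = (91/5)*(-1/334767) = -91/1673835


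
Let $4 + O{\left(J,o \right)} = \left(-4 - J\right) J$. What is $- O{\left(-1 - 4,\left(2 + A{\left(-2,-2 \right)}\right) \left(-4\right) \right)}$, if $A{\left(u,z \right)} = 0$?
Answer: $9$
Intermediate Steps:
$O{\left(J,o \right)} = -4 + J \left(-4 - J\right)$ ($O{\left(J,o \right)} = -4 + \left(-4 - J\right) J = -4 + J \left(-4 - J\right)$)
$- O{\left(-1 - 4,\left(2 + A{\left(-2,-2 \right)}\right) \left(-4\right) \right)} = - (-4 - \left(-1 - 4\right)^{2} - 4 \left(-1 - 4\right)) = - (-4 - \left(-5\right)^{2} - -20) = - (-4 - 25 + 20) = \left(-1\right) \left(-9\right) = 9$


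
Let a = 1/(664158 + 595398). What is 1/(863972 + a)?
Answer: 1259556/1088221116433 ≈ 1.1574e-6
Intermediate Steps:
a = 1/1259556 ≈ 7.9393e-7
1/(863972 + a) = 1/(863972 + 1/1259556) = 1/(1088221116433/1259556) = 1259556/1088221116433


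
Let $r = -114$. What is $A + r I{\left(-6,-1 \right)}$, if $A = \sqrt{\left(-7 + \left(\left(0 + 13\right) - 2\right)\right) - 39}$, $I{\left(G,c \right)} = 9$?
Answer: $-1026 + i \sqrt{35} \approx -1026.0 + 5.9161 i$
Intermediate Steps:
$A = i \sqrt{35}$ ($A = \sqrt{\left(-7 + \left(13 - 2\right)\right) - 39} = \sqrt{\left(-7 + 11\right) - 39} = \sqrt{4 - 39} = \sqrt{-35} = i \sqrt{35} \approx 5.9161 i$)
$A + r I{\left(-6,-1 \right)} = i \sqrt{35} - 1026 = -1026 + i \sqrt{35}$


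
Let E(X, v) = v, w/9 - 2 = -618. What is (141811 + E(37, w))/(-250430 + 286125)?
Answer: 136267/35695 ≈ 3.8175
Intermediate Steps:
w = -5544 (w = 18 + 9*(-618) = 18 - 5562 = -5544)
(141811 + E(37, w))/(-250430 + 286125) = (141811 - 5544)/(-250430 + 286125) = 136267/35695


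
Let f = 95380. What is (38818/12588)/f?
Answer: 19409/600321720 ≈ 3.2331e-5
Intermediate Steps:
(38818/12588)/f = (38818/12588)/95380 = (38818*(1/12588))*(1/95380) = (19409/6294)*(1/95380) = 19409/600321720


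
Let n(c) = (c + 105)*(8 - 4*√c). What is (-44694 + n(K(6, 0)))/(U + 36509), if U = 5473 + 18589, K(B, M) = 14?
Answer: -43742/60571 - 4*√14/509 ≈ -0.75156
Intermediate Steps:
n(c) = (8 - 4*√c)*(105 + c) (n(c) = (105 + c)*(8 - 4*√c) = (8 - 4*√c)*(105 + c))
U = 24062
(-44694 + n(K(6, 0)))/(U + 36509) = (-44694 + (840 - 420*√14 - 56*√14 + 8*14))/(24062 + 36509) = (-44694 + (840 - 420*√14 - 56*√14 + 112))/60571 = (-44694 + (840 - 420*√14 - 56*√14 + 112))*(1/60571) = (-44694 + (952 - 476*√14))*(1/60571) = (-43742 - 476*√14)*(1/60571) = -43742/60571 - 4*√14/509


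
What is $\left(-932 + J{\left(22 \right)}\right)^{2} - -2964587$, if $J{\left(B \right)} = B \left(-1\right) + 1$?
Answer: $3872796$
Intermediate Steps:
$J{\left(B \right)} = 1 - B$ ($J{\left(B \right)} = - B + 1 = 1 - B$)
$\left(-932 + J{\left(22 \right)}\right)^{2} - -2964587 = \left(-932 + \left(1 - 22\right)\right)^{2} - -2964587 = \left(-932 + \left(1 - 22\right)\right)^{2} + 2964587 = \left(-932 - 21\right)^{2} + 2964587 = \left(-953\right)^{2} + 2964587 = 908209 + 2964587 = 3872796$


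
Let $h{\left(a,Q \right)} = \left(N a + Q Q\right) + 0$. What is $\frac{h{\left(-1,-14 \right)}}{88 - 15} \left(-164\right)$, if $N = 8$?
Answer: $- \frac{30832}{73} \approx -422.36$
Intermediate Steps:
$h{\left(a,Q \right)} = Q^{2} + 8 a$ ($h{\left(a,Q \right)} = \left(8 a + Q Q\right) + 0 = \left(8 a + Q^{2}\right) + 0 = \left(Q^{2} + 8 a\right) + 0 = Q^{2} + 8 a$)
$\frac{h{\left(-1,-14 \right)}}{88 - 15} \left(-164\right) = \frac{\left(-14\right)^{2} + 8 \left(-1\right)}{88 - 15} \left(-164\right) = \frac{196 - 8}{73} \left(-164\right) = 188 \cdot \frac{1}{73} \left(-164\right) = \frac{188}{73} \left(-164\right) = - \frac{30832}{73}$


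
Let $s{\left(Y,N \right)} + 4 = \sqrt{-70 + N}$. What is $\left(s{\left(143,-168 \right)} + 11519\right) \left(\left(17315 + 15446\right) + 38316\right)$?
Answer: $818451655 + 71077 i \sqrt{238} \approx 8.1845 \cdot 10^{8} + 1.0965 \cdot 10^{6} i$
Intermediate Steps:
$s{\left(Y,N \right)} = -4 + \sqrt{-70 + N}$
$\left(s{\left(143,-168 \right)} + 11519\right) \left(\left(17315 + 15446\right) + 38316\right) = \left(\left(-4 + \sqrt{-70 - 168}\right) + 11519\right) \left(\left(17315 + 15446\right) + 38316\right) = \left(\left(-4 + \sqrt{-238}\right) + 11519\right) \left(32761 + 38316\right) = \left(\left(-4 + i \sqrt{238}\right) + 11519\right) 71077 = \left(11515 + i \sqrt{238}\right) 71077 = 818451655 + 71077 i \sqrt{238}$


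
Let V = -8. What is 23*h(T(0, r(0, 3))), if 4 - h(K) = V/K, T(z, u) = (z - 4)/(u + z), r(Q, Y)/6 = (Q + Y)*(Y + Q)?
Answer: -2392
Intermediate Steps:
r(Q, Y) = 6*(Q + Y)² (r(Q, Y) = 6*((Q + Y)*(Y + Q)) = 6*((Q + Y)*(Q + Y)) = 6*(Q + Y)²)
T(z, u) = (-4 + z)/(u + z)
h(K) = 4 + 8/K (h(K) = 4 - (-8)/K = 4 + 8/K)
23*h(T(0, r(0, 3))) = 23*(4 + 8/(((-4 + 0)/(6*(0 + 3)² + 0)))) = 23*(4 + 8/((-4/(6*3² + 0)))) = 23*(4 + 8/((-4/(6*9 + 0)))) = 23*(4 + 8/((-4/(54 + 0)))) = 23*(4 + 8/((-4/54))) = 23*(4 + 8/(((1/54)*(-4)))) = 23*(4 + 8/(-2/27)) = 23*(4 + 8*(-27/2)) = 23*(4 - 108) = 23*(-104) = -2392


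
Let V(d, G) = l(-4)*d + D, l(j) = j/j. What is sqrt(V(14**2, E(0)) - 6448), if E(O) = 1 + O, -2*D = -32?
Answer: 2*I*sqrt(1559) ≈ 78.968*I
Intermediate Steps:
l(j) = 1
D = 16 (D = -1/2*(-32) = 16)
V(d, G) = 16 + d (V(d, G) = 1*d + 16 = d + 16 = 16 + d)
sqrt(V(14**2, E(0)) - 6448) = sqrt((16 + 14**2) - 6448) = sqrt((16 + 196) - 6448) = sqrt(212 - 6448) = sqrt(-6236) = 2*I*sqrt(1559)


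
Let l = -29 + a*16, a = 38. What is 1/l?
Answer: 1/579 ≈ 0.0017271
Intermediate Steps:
l = 579 (l = -29 + 38*16 = -29 + 608 = 579)
1/l = 1/579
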